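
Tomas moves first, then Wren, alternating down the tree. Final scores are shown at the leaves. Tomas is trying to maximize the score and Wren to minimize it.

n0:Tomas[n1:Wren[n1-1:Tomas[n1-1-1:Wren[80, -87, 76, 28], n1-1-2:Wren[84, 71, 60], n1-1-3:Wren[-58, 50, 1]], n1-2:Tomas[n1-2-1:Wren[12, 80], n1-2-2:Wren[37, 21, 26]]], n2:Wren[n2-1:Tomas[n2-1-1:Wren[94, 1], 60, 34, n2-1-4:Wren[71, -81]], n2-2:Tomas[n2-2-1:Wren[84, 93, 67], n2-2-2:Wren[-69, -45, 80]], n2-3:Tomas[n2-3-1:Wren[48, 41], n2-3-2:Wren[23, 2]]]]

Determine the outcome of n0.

n1-1-1 (Wren): min(80, -87, 76, 28) = -87
n1-1-2 (Wren): min(84, 71, 60) = 60
n1-1-3 (Wren): min(-58, 50, 1) = -58
n1-1 (Tomas): max(-87, 60, -58) = 60
n1-2-1 (Wren): min(12, 80) = 12
n1-2-2 (Wren): min(37, 21, 26) = 21
n1-2 (Tomas): max(12, 21) = 21
n1 (Wren): min(60, 21) = 21
n2-1-1 (Wren): min(94, 1) = 1
n2-1-4 (Wren): min(71, -81) = -81
n2-1 (Tomas): max(1, 60, 34, -81) = 60
n2-2-1 (Wren): min(84, 93, 67) = 67
n2-2-2 (Wren): min(-69, -45, 80) = -69
n2-2 (Tomas): max(67, -69) = 67
n2-3-1 (Wren): min(48, 41) = 41
n2-3-2 (Wren): min(23, 2) = 2
n2-3 (Tomas): max(41, 2) = 41
n2 (Wren): min(60, 67, 41) = 41
n0 (Tomas): max(21, 41) = 41

41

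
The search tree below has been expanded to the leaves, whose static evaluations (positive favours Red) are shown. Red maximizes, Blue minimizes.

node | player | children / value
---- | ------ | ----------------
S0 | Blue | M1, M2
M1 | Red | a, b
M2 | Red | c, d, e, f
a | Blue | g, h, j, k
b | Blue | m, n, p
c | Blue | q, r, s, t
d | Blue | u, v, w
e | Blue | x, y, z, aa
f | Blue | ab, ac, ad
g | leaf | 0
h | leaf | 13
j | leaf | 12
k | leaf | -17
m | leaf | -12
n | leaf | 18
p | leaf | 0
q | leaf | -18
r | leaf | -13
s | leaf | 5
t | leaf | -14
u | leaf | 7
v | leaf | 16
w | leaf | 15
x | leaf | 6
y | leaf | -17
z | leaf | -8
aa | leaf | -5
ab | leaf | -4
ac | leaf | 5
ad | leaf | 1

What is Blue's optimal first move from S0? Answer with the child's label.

M1

a (Blue): min(0, 13, 12, -17) = -17
b (Blue): min(-12, 18, 0) = -12
M1 (Red): max(-17, -12) = -12
c (Blue): min(-18, -13, 5, -14) = -18
d (Blue): min(7, 16, 15) = 7
e (Blue): min(6, -17, -8, -5) = -17
f (Blue): min(-4, 5, 1) = -4
M2 (Red): max(-18, 7, -17, -4) = 7
S0 (Blue): min(-12, 7) = -12
Blue at S0 wants the lowest of {M1=-12, M2=7}, so chooses M1.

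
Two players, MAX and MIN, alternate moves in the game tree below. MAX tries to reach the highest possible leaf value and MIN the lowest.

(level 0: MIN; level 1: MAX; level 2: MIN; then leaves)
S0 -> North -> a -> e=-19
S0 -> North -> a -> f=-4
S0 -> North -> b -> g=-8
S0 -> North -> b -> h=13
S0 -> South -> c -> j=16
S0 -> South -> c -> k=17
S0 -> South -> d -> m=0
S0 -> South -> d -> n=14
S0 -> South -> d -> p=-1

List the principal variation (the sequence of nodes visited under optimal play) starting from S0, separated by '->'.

a (MIN): min(-19, -4) = -19
b (MIN): min(-8, 13) = -8
North (MAX): max(-19, -8) = -8
c (MIN): min(16, 17) = 16
d (MIN): min(0, 14, -1) = -1
South (MAX): max(16, -1) = 16
S0 (MIN): min(-8, 16) = -8
At S0, MIN picks North (lowest: -8).
At North, MAX picks b (highest: -8).
At b, MIN picks g (lowest: -8).
Terminal value -8.

S0 -> North -> b -> g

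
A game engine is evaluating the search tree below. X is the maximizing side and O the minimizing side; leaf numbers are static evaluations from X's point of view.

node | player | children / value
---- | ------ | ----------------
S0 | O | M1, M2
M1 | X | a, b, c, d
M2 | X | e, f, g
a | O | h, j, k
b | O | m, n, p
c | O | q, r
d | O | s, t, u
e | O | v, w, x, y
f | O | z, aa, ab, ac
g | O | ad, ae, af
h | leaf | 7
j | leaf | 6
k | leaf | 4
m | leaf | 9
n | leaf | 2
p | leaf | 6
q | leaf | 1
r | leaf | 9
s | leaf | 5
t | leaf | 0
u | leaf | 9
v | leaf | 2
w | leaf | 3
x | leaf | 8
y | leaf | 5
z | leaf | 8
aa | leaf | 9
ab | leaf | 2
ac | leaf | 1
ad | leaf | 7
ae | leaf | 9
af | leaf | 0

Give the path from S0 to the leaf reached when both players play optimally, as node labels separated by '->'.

a (O): min(7, 6, 4) = 4
b (O): min(9, 2, 6) = 2
c (O): min(1, 9) = 1
d (O): min(5, 0, 9) = 0
M1 (X): max(4, 2, 1, 0) = 4
e (O): min(2, 3, 8, 5) = 2
f (O): min(8, 9, 2, 1) = 1
g (O): min(7, 9, 0) = 0
M2 (X): max(2, 1, 0) = 2
S0 (O): min(4, 2) = 2
At S0, O picks M2 (lowest: 2).
At M2, X picks e (highest: 2).
At e, O picks v (lowest: 2).
Terminal value 2.

S0 -> M2 -> e -> v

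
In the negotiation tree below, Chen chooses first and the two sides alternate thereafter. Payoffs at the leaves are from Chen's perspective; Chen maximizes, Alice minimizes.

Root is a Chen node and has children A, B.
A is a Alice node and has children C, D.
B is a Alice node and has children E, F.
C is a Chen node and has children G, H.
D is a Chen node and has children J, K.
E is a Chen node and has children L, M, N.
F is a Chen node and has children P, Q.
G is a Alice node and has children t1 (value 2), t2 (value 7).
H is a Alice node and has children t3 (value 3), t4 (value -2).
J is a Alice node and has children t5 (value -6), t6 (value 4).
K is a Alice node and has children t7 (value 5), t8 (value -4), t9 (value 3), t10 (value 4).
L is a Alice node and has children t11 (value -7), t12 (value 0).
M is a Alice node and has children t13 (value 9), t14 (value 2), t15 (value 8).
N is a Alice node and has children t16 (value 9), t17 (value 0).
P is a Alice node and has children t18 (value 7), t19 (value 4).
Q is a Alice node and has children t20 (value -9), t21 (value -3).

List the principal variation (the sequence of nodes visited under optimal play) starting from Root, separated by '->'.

G (Alice): min(2, 7) = 2
H (Alice): min(3, -2) = -2
C (Chen): max(2, -2) = 2
J (Alice): min(-6, 4) = -6
K (Alice): min(5, -4, 3, 4) = -4
D (Chen): max(-6, -4) = -4
A (Alice): min(2, -4) = -4
L (Alice): min(-7, 0) = -7
M (Alice): min(9, 2, 8) = 2
N (Alice): min(9, 0) = 0
E (Chen): max(-7, 2, 0) = 2
P (Alice): min(7, 4) = 4
Q (Alice): min(-9, -3) = -9
F (Chen): max(4, -9) = 4
B (Alice): min(2, 4) = 2
Root (Chen): max(-4, 2) = 2
At Root, Chen picks B (highest: 2).
At B, Alice picks E (lowest: 2).
At E, Chen picks M (highest: 2).
At M, Alice picks t14 (lowest: 2).
Terminal value 2.

Root -> B -> E -> M -> t14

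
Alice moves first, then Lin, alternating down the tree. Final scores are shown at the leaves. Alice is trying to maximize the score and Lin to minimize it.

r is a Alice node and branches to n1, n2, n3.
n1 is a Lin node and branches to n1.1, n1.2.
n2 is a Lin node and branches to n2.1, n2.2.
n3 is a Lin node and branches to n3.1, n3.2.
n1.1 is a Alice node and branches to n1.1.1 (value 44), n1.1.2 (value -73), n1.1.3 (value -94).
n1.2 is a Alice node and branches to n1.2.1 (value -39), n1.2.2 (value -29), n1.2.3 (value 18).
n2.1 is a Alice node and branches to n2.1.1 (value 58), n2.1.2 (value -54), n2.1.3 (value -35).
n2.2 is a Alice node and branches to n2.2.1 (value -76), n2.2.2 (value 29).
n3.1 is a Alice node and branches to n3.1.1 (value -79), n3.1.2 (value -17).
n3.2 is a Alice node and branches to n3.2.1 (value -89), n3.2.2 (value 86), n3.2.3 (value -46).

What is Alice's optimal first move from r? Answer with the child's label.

n2

n1.1 (Alice): max(44, -73, -94) = 44
n1.2 (Alice): max(-39, -29, 18) = 18
n1 (Lin): min(44, 18) = 18
n2.1 (Alice): max(58, -54, -35) = 58
n2.2 (Alice): max(-76, 29) = 29
n2 (Lin): min(58, 29) = 29
n3.1 (Alice): max(-79, -17) = -17
n3.2 (Alice): max(-89, 86, -46) = 86
n3 (Lin): min(-17, 86) = -17
r (Alice): max(18, 29, -17) = 29
Alice at r wants the highest of {n1=18, n2=29, n3=-17}, so chooses n2.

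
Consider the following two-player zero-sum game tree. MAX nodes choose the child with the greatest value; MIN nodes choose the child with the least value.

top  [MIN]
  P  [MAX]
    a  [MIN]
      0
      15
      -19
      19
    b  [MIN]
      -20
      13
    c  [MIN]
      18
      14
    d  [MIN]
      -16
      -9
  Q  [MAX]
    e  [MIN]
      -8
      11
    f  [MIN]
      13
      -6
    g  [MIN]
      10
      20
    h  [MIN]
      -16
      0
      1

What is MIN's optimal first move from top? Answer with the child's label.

Q

a (MIN): min(0, 15, -19, 19) = -19
b (MIN): min(-20, 13) = -20
c (MIN): min(18, 14) = 14
d (MIN): min(-16, -9) = -16
P (MAX): max(-19, -20, 14, -16) = 14
e (MIN): min(-8, 11) = -8
f (MIN): min(13, -6) = -6
g (MIN): min(10, 20) = 10
h (MIN): min(-16, 0, 1) = -16
Q (MAX): max(-8, -6, 10, -16) = 10
top (MIN): min(14, 10) = 10
MIN at top wants the lowest of {P=14, Q=10}, so chooses Q.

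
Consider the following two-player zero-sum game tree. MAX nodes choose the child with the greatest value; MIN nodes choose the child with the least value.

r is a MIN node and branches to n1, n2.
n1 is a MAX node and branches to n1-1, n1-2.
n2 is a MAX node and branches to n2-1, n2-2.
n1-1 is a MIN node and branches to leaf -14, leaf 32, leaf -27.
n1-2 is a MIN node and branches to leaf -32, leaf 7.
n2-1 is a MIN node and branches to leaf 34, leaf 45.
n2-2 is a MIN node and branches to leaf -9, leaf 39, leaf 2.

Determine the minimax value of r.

-27

n1-1 (MIN): min(-14, 32, -27) = -27
n1-2 (MIN): min(-32, 7) = -32
n1 (MAX): max(-27, -32) = -27
n2-1 (MIN): min(34, 45) = 34
n2-2 (MIN): min(-9, 39, 2) = -9
n2 (MAX): max(34, -9) = 34
r (MIN): min(-27, 34) = -27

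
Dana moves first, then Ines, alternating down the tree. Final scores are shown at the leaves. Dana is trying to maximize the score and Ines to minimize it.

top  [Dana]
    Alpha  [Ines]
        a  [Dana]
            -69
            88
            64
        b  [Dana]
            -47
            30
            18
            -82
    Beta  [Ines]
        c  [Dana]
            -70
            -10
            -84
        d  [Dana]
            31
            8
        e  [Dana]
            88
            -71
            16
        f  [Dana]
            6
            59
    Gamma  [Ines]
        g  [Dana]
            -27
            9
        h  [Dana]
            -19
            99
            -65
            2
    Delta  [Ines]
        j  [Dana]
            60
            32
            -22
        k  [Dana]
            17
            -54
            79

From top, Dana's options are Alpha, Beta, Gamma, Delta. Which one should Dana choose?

a (Dana): max(-69, 88, 64) = 88
b (Dana): max(-47, 30, 18, -82) = 30
Alpha (Ines): min(88, 30) = 30
c (Dana): max(-70, -10, -84) = -10
d (Dana): max(31, 8) = 31
e (Dana): max(88, -71, 16) = 88
f (Dana): max(6, 59) = 59
Beta (Ines): min(-10, 31, 88, 59) = -10
g (Dana): max(-27, 9) = 9
h (Dana): max(-19, 99, -65, 2) = 99
Gamma (Ines): min(9, 99) = 9
j (Dana): max(60, 32, -22) = 60
k (Dana): max(17, -54, 79) = 79
Delta (Ines): min(60, 79) = 60
top (Dana): max(30, -10, 9, 60) = 60
Dana at top wants the highest of {Alpha=30, Beta=-10, Gamma=9, Delta=60}, so chooses Delta.

Delta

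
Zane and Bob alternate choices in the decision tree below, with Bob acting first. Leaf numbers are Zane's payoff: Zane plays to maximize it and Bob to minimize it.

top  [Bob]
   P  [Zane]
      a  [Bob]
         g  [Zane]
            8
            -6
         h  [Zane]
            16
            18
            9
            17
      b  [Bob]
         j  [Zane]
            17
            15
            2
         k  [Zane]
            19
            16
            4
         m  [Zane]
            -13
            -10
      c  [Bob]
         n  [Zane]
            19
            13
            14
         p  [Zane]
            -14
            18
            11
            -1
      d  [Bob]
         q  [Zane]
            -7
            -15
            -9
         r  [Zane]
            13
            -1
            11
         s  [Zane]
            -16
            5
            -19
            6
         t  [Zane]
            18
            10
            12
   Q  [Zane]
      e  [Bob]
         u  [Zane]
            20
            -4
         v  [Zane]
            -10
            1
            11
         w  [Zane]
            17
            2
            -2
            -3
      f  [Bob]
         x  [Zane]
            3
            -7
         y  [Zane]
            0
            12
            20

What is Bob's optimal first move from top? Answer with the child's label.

g (Zane): max(8, -6) = 8
h (Zane): max(16, 18, 9, 17) = 18
a (Bob): min(8, 18) = 8
j (Zane): max(17, 15, 2) = 17
k (Zane): max(19, 16, 4) = 19
m (Zane): max(-13, -10) = -10
b (Bob): min(17, 19, -10) = -10
n (Zane): max(19, 13, 14) = 19
p (Zane): max(-14, 18, 11, -1) = 18
c (Bob): min(19, 18) = 18
q (Zane): max(-7, -15, -9) = -7
r (Zane): max(13, -1, 11) = 13
s (Zane): max(-16, 5, -19, 6) = 6
t (Zane): max(18, 10, 12) = 18
d (Bob): min(-7, 13, 6, 18) = -7
P (Zane): max(8, -10, 18, -7) = 18
u (Zane): max(20, -4) = 20
v (Zane): max(-10, 1, 11) = 11
w (Zane): max(17, 2, -2, -3) = 17
e (Bob): min(20, 11, 17) = 11
x (Zane): max(3, -7) = 3
y (Zane): max(0, 12, 20) = 20
f (Bob): min(3, 20) = 3
Q (Zane): max(11, 3) = 11
top (Bob): min(18, 11) = 11
Bob at top wants the lowest of {P=18, Q=11}, so chooses Q.

Q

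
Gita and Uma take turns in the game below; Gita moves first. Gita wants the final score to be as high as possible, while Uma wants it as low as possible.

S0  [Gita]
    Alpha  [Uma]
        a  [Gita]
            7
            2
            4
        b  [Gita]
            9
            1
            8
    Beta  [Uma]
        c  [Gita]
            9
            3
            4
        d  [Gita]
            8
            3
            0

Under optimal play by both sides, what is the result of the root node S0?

8

a (Gita): max(7, 2, 4) = 7
b (Gita): max(9, 1, 8) = 9
Alpha (Uma): min(7, 9) = 7
c (Gita): max(9, 3, 4) = 9
d (Gita): max(8, 3, 0) = 8
Beta (Uma): min(9, 8) = 8
S0 (Gita): max(7, 8) = 8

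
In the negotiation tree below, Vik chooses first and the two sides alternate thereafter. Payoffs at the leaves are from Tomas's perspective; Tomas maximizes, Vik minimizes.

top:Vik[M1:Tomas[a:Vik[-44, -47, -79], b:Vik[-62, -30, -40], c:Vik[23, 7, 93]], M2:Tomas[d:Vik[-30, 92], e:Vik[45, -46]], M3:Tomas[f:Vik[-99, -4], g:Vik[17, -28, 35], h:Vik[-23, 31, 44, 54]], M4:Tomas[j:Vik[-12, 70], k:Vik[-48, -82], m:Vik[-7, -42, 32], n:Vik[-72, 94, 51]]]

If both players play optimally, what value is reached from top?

a (Vik): min(-44, -47, -79) = -79
b (Vik): min(-62, -30, -40) = -62
c (Vik): min(23, 7, 93) = 7
M1 (Tomas): max(-79, -62, 7) = 7
d (Vik): min(-30, 92) = -30
e (Vik): min(45, -46) = -46
M2 (Tomas): max(-30, -46) = -30
f (Vik): min(-99, -4) = -99
g (Vik): min(17, -28, 35) = -28
h (Vik): min(-23, 31, 44, 54) = -23
M3 (Tomas): max(-99, -28, -23) = -23
j (Vik): min(-12, 70) = -12
k (Vik): min(-48, -82) = -82
m (Vik): min(-7, -42, 32) = -42
n (Vik): min(-72, 94, 51) = -72
M4 (Tomas): max(-12, -82, -42, -72) = -12
top (Vik): min(7, -30, -23, -12) = -30

-30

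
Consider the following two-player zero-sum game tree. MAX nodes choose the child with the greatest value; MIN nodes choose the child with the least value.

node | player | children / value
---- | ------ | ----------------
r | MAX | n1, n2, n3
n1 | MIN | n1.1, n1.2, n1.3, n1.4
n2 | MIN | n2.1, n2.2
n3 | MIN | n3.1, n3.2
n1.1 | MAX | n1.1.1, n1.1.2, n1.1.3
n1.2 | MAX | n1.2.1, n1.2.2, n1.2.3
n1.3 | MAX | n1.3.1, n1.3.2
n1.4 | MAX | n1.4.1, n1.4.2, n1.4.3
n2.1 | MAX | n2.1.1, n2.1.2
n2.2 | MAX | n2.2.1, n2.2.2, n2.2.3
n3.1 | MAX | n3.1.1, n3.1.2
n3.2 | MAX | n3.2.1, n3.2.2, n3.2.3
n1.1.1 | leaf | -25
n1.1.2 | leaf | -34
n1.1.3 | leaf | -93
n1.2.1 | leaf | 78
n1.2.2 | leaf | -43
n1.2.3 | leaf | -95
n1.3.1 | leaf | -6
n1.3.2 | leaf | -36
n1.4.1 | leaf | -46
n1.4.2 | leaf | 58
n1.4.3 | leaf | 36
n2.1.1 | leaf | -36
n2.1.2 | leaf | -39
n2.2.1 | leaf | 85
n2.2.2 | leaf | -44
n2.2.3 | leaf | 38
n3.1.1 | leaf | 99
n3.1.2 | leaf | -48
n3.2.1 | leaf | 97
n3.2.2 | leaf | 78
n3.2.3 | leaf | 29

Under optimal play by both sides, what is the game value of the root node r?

97

n1.1 (MAX): max(-25, -34, -93) = -25
n1.2 (MAX): max(78, -43, -95) = 78
n1.3 (MAX): max(-6, -36) = -6
n1.4 (MAX): max(-46, 58, 36) = 58
n1 (MIN): min(-25, 78, -6, 58) = -25
n2.1 (MAX): max(-36, -39) = -36
n2.2 (MAX): max(85, -44, 38) = 85
n2 (MIN): min(-36, 85) = -36
n3.1 (MAX): max(99, -48) = 99
n3.2 (MAX): max(97, 78, 29) = 97
n3 (MIN): min(99, 97) = 97
r (MAX): max(-25, -36, 97) = 97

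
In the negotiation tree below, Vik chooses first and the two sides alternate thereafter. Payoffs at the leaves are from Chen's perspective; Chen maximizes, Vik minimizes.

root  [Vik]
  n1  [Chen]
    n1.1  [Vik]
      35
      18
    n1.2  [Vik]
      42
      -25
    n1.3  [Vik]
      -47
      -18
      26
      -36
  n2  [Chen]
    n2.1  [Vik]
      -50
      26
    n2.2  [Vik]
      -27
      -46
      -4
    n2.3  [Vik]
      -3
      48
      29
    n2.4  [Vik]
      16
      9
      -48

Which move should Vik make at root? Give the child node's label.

n1.1 (Vik): min(35, 18) = 18
n1.2 (Vik): min(42, -25) = -25
n1.3 (Vik): min(-47, -18, 26, -36) = -47
n1 (Chen): max(18, -25, -47) = 18
n2.1 (Vik): min(-50, 26) = -50
n2.2 (Vik): min(-27, -46, -4) = -46
n2.3 (Vik): min(-3, 48, 29) = -3
n2.4 (Vik): min(16, 9, -48) = -48
n2 (Chen): max(-50, -46, -3, -48) = -3
root (Vik): min(18, -3) = -3
Vik at root wants the lowest of {n1=18, n2=-3}, so chooses n2.

n2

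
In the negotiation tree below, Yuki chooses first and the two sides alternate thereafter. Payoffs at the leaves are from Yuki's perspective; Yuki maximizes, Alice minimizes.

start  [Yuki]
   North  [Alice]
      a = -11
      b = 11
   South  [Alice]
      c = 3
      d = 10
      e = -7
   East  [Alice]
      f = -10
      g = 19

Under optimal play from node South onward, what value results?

-7

South (Alice): min(3, 10, -7) = -7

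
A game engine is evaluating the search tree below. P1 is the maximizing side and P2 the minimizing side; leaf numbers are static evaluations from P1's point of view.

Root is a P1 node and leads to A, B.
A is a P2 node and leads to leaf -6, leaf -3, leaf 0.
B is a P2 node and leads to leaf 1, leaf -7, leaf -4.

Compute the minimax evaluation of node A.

-6

A (P2): min(-6, -3, 0) = -6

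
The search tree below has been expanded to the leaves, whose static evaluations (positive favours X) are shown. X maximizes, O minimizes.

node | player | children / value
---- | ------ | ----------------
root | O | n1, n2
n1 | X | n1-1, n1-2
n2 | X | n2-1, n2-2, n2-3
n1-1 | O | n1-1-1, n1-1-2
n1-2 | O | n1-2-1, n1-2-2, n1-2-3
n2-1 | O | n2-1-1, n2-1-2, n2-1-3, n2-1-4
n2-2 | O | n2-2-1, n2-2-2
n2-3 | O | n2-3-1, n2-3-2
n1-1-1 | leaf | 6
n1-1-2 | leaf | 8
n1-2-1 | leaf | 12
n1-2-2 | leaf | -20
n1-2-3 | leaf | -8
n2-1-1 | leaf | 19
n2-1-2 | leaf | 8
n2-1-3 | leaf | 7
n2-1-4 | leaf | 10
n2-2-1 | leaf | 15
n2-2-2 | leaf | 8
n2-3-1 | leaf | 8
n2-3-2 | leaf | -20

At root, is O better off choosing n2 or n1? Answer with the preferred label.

n2-1 (O): min(19, 8, 7, 10) = 7
n2-2 (O): min(15, 8) = 8
n2-3 (O): min(8, -20) = -20
n2 (X): max(7, 8, -20) = 8
n1-1 (O): min(6, 8) = 6
n1-2 (O): min(12, -20, -8) = -20
n1 (X): max(6, -20) = 6
O prefers the lower value; n2=8, n1=6. n1 is better since 6 < 8.

n1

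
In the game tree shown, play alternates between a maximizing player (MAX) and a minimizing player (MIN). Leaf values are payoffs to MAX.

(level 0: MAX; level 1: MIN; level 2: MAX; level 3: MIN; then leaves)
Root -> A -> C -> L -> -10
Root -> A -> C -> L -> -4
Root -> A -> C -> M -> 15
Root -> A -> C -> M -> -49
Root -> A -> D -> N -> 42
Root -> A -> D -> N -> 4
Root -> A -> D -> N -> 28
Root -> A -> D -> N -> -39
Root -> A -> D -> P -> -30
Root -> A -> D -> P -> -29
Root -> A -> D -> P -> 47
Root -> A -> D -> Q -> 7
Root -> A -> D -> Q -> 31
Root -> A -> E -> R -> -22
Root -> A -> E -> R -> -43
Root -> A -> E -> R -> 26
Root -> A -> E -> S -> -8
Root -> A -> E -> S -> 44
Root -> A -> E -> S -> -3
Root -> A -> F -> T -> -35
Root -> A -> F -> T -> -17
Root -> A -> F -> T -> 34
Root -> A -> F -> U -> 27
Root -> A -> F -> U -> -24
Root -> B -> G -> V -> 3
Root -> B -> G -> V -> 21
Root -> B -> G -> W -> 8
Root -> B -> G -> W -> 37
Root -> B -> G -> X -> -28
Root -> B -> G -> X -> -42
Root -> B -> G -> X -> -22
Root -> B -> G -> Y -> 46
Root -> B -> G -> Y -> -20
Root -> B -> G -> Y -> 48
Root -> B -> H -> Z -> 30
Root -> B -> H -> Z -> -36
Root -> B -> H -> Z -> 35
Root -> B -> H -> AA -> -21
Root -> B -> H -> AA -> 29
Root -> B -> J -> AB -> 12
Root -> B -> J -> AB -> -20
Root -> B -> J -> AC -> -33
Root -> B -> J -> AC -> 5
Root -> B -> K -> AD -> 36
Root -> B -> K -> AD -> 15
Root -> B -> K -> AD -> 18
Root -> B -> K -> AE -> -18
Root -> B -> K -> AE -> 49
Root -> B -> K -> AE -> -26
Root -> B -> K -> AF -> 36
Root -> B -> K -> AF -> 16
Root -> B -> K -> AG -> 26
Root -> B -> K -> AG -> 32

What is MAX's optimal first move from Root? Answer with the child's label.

L (MIN): min(-10, -4) = -10
M (MIN): min(15, -49) = -49
C (MAX): max(-10, -49) = -10
N (MIN): min(42, 4, 28, -39) = -39
P (MIN): min(-30, -29, 47) = -30
Q (MIN): min(7, 31) = 7
D (MAX): max(-39, -30, 7) = 7
R (MIN): min(-22, -43, 26) = -43
S (MIN): min(-8, 44, -3) = -8
E (MAX): max(-43, -8) = -8
T (MIN): min(-35, -17, 34) = -35
U (MIN): min(27, -24) = -24
F (MAX): max(-35, -24) = -24
A (MIN): min(-10, 7, -8, -24) = -24
V (MIN): min(3, 21) = 3
W (MIN): min(8, 37) = 8
X (MIN): min(-28, -42, -22) = -42
Y (MIN): min(46, -20, 48) = -20
G (MAX): max(3, 8, -42, -20) = 8
Z (MIN): min(30, -36, 35) = -36
AA (MIN): min(-21, 29) = -21
H (MAX): max(-36, -21) = -21
AB (MIN): min(12, -20) = -20
AC (MIN): min(-33, 5) = -33
J (MAX): max(-20, -33) = -20
AD (MIN): min(36, 15, 18) = 15
AE (MIN): min(-18, 49, -26) = -26
AF (MIN): min(36, 16) = 16
AG (MIN): min(26, 32) = 26
K (MAX): max(15, -26, 16, 26) = 26
B (MIN): min(8, -21, -20, 26) = -21
Root (MAX): max(-24, -21) = -21
MAX at Root wants the highest of {A=-24, B=-21}, so chooses B.

B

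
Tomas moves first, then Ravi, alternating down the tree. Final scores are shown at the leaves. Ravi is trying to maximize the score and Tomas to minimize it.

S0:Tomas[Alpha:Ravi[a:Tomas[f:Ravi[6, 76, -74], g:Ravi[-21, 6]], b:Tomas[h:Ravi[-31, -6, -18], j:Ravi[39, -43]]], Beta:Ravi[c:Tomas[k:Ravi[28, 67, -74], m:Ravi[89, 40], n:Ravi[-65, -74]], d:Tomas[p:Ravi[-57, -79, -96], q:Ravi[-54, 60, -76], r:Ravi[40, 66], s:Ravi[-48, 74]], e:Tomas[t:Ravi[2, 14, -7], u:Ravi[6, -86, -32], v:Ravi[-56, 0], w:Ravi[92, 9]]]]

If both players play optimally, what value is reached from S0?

0

f (Ravi): max(6, 76, -74) = 76
g (Ravi): max(-21, 6) = 6
a (Tomas): min(76, 6) = 6
h (Ravi): max(-31, -6, -18) = -6
j (Ravi): max(39, -43) = 39
b (Tomas): min(-6, 39) = -6
Alpha (Ravi): max(6, -6) = 6
k (Ravi): max(28, 67, -74) = 67
m (Ravi): max(89, 40) = 89
n (Ravi): max(-65, -74) = -65
c (Tomas): min(67, 89, -65) = -65
p (Ravi): max(-57, -79, -96) = -57
q (Ravi): max(-54, 60, -76) = 60
r (Ravi): max(40, 66) = 66
s (Ravi): max(-48, 74) = 74
d (Tomas): min(-57, 60, 66, 74) = -57
t (Ravi): max(2, 14, -7) = 14
u (Ravi): max(6, -86, -32) = 6
v (Ravi): max(-56, 0) = 0
w (Ravi): max(92, 9) = 92
e (Tomas): min(14, 6, 0, 92) = 0
Beta (Ravi): max(-65, -57, 0) = 0
S0 (Tomas): min(6, 0) = 0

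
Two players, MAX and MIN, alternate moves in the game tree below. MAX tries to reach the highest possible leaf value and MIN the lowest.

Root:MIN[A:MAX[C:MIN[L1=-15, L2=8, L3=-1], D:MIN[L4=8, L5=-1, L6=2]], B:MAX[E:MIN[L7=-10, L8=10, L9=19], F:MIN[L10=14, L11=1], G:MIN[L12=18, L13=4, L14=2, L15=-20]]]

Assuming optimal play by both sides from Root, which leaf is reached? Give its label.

C (MIN): min(-15, 8, -1) = -15
D (MIN): min(8, -1, 2) = -1
A (MAX): max(-15, -1) = -1
E (MIN): min(-10, 10, 19) = -10
F (MIN): min(14, 1) = 1
G (MIN): min(18, 4, 2, -20) = -20
B (MAX): max(-10, 1, -20) = 1
Root (MIN): min(-1, 1) = -1
At Root, MIN picks A (lowest: -1).
At A, MAX picks D (highest: -1).
At D, MIN picks L5 (lowest: -1).
Terminal value -1.

L5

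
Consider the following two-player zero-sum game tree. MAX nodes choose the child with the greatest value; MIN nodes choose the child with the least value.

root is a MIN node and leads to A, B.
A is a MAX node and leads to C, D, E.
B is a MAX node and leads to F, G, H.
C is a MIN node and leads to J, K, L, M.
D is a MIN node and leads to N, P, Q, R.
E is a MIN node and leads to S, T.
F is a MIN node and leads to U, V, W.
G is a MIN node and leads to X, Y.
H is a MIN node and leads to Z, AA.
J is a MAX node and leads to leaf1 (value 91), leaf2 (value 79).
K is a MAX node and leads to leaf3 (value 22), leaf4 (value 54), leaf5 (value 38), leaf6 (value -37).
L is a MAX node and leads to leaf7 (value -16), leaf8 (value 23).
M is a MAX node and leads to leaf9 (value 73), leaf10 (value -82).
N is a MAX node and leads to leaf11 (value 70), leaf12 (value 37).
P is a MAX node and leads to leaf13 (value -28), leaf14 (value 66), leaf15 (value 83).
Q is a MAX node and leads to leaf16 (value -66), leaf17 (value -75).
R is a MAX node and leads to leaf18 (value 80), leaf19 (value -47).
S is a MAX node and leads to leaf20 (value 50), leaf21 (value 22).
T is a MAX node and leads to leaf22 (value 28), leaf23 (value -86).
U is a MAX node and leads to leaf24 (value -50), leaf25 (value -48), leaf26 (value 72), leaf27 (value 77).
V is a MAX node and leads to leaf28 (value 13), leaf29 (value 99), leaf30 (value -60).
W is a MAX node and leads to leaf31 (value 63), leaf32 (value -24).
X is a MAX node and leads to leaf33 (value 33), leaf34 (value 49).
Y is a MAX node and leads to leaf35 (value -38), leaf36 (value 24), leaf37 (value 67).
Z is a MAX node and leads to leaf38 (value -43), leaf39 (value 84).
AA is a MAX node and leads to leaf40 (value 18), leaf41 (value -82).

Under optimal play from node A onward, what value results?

28

J (MAX): max(91, 79) = 91
K (MAX): max(22, 54, 38, -37) = 54
L (MAX): max(-16, 23) = 23
M (MAX): max(73, -82) = 73
C (MIN): min(91, 54, 23, 73) = 23
N (MAX): max(70, 37) = 70
P (MAX): max(-28, 66, 83) = 83
Q (MAX): max(-66, -75) = -66
R (MAX): max(80, -47) = 80
D (MIN): min(70, 83, -66, 80) = -66
S (MAX): max(50, 22) = 50
T (MAX): max(28, -86) = 28
E (MIN): min(50, 28) = 28
A (MAX): max(23, -66, 28) = 28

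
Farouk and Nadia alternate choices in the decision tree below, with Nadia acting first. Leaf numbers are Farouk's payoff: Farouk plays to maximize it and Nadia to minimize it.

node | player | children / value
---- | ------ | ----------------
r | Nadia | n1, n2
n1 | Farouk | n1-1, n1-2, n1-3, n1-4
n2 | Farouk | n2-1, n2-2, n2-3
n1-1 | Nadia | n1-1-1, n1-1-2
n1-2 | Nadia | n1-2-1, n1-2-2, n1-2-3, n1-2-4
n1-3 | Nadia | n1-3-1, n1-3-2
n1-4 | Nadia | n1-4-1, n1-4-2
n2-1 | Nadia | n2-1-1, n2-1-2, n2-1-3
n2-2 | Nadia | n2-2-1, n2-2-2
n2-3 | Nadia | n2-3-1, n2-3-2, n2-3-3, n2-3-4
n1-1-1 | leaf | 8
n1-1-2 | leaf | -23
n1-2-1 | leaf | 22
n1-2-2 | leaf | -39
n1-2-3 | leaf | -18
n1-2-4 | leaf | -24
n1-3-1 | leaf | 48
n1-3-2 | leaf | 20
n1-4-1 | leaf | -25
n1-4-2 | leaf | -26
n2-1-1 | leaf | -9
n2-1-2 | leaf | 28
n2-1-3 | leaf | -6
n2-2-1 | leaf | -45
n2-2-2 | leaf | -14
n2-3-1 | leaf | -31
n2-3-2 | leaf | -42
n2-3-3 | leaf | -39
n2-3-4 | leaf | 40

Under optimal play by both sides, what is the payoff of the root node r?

n1-1 (Nadia): min(8, -23) = -23
n1-2 (Nadia): min(22, -39, -18, -24) = -39
n1-3 (Nadia): min(48, 20) = 20
n1-4 (Nadia): min(-25, -26) = -26
n1 (Farouk): max(-23, -39, 20, -26) = 20
n2-1 (Nadia): min(-9, 28, -6) = -9
n2-2 (Nadia): min(-45, -14) = -45
n2-3 (Nadia): min(-31, -42, -39, 40) = -42
n2 (Farouk): max(-9, -45, -42) = -9
r (Nadia): min(20, -9) = -9

-9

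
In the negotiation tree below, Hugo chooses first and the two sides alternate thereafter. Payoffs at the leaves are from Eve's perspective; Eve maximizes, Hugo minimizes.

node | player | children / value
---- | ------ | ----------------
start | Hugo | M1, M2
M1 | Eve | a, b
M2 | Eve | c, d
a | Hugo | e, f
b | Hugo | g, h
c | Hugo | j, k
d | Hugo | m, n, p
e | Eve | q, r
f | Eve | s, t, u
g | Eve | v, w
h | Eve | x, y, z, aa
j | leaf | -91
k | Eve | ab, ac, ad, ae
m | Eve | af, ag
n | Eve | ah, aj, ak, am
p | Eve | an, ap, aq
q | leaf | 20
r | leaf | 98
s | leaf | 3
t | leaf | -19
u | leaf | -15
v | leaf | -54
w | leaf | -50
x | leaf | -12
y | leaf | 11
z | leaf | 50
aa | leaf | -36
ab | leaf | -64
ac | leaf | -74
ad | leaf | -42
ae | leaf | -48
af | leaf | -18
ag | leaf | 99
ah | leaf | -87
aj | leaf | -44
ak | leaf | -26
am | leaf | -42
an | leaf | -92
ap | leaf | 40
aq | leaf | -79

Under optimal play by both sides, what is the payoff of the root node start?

e (Eve): max(20, 98) = 98
f (Eve): max(3, -19, -15) = 3
a (Hugo): min(98, 3) = 3
g (Eve): max(-54, -50) = -50
h (Eve): max(-12, 11, 50, -36) = 50
b (Hugo): min(-50, 50) = -50
M1 (Eve): max(3, -50) = 3
k (Eve): max(-64, -74, -42, -48) = -42
c (Hugo): min(-91, -42) = -91
m (Eve): max(-18, 99) = 99
n (Eve): max(-87, -44, -26, -42) = -26
p (Eve): max(-92, 40, -79) = 40
d (Hugo): min(99, -26, 40) = -26
M2 (Eve): max(-91, -26) = -26
start (Hugo): min(3, -26) = -26

-26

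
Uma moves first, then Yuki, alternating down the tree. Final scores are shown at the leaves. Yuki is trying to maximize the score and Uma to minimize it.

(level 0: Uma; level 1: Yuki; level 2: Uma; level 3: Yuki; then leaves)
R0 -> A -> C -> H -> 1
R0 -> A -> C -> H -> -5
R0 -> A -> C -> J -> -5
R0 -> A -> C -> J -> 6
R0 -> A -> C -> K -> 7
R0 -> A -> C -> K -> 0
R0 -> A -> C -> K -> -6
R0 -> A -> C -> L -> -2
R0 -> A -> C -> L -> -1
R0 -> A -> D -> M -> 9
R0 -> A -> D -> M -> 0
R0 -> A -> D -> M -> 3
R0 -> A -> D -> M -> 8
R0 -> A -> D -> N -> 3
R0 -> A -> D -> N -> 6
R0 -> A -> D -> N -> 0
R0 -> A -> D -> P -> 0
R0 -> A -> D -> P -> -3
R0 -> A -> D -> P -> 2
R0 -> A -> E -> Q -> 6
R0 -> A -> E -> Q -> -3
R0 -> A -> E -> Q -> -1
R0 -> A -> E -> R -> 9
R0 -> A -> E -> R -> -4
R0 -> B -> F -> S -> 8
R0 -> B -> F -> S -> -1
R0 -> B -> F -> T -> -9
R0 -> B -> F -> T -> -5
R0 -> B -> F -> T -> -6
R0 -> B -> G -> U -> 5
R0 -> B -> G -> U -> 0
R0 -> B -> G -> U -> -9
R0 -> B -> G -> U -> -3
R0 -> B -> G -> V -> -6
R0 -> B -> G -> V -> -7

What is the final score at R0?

-5

H (Yuki): max(1, -5) = 1
J (Yuki): max(-5, 6) = 6
K (Yuki): max(7, 0, -6) = 7
L (Yuki): max(-2, -1) = -1
C (Uma): min(1, 6, 7, -1) = -1
M (Yuki): max(9, 0, 3, 8) = 9
N (Yuki): max(3, 6, 0) = 6
P (Yuki): max(0, -3, 2) = 2
D (Uma): min(9, 6, 2) = 2
Q (Yuki): max(6, -3, -1) = 6
R (Yuki): max(9, -4) = 9
E (Uma): min(6, 9) = 6
A (Yuki): max(-1, 2, 6) = 6
S (Yuki): max(8, -1) = 8
T (Yuki): max(-9, -5, -6) = -5
F (Uma): min(8, -5) = -5
U (Yuki): max(5, 0, -9, -3) = 5
V (Yuki): max(-6, -7) = -6
G (Uma): min(5, -6) = -6
B (Yuki): max(-5, -6) = -5
R0 (Uma): min(6, -5) = -5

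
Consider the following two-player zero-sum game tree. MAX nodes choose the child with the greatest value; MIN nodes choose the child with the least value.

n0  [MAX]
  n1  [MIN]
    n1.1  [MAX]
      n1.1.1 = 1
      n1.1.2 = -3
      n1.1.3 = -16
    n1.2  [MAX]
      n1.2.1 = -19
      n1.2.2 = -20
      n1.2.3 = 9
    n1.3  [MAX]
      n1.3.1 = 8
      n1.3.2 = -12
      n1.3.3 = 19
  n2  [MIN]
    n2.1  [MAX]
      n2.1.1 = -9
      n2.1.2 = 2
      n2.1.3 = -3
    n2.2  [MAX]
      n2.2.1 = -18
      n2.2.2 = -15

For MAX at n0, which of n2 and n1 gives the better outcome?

n2.1 (MAX): max(-9, 2, -3) = 2
n2.2 (MAX): max(-18, -15) = -15
n2 (MIN): min(2, -15) = -15
n1.1 (MAX): max(1, -3, -16) = 1
n1.2 (MAX): max(-19, -20, 9) = 9
n1.3 (MAX): max(8, -12, 19) = 19
n1 (MIN): min(1, 9, 19) = 1
MAX prefers the higher value; n2=-15, n1=1. n1 is better since 1 > -15.

n1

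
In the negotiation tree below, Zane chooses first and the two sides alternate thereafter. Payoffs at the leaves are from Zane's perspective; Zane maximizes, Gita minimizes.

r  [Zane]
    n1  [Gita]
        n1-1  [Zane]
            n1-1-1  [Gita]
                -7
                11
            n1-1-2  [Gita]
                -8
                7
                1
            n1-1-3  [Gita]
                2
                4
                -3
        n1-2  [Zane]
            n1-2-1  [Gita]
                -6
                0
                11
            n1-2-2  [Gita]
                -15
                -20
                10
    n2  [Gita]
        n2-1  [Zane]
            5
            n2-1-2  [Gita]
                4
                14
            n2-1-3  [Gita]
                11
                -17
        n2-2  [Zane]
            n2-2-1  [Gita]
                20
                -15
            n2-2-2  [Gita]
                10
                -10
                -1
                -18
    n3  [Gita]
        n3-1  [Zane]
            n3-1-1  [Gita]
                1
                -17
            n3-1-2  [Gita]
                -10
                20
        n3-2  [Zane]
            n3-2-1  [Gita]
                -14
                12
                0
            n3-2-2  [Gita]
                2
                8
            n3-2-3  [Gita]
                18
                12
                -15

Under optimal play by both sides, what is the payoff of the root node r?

-6

n1-1-1 (Gita): min(-7, 11) = -7
n1-1-2 (Gita): min(-8, 7, 1) = -8
n1-1-3 (Gita): min(2, 4, -3) = -3
n1-1 (Zane): max(-7, -8, -3) = -3
n1-2-1 (Gita): min(-6, 0, 11) = -6
n1-2-2 (Gita): min(-15, -20, 10) = -20
n1-2 (Zane): max(-6, -20) = -6
n1 (Gita): min(-3, -6) = -6
n2-1-2 (Gita): min(4, 14) = 4
n2-1-3 (Gita): min(11, -17) = -17
n2-1 (Zane): max(5, 4, -17) = 5
n2-2-1 (Gita): min(20, -15) = -15
n2-2-2 (Gita): min(10, -10, -1, -18) = -18
n2-2 (Zane): max(-15, -18) = -15
n2 (Gita): min(5, -15) = -15
n3-1-1 (Gita): min(1, -17) = -17
n3-1-2 (Gita): min(-10, 20) = -10
n3-1 (Zane): max(-17, -10) = -10
n3-2-1 (Gita): min(-14, 12, 0) = -14
n3-2-2 (Gita): min(2, 8) = 2
n3-2-3 (Gita): min(18, 12, -15) = -15
n3-2 (Zane): max(-14, 2, -15) = 2
n3 (Gita): min(-10, 2) = -10
r (Zane): max(-6, -15, -10) = -6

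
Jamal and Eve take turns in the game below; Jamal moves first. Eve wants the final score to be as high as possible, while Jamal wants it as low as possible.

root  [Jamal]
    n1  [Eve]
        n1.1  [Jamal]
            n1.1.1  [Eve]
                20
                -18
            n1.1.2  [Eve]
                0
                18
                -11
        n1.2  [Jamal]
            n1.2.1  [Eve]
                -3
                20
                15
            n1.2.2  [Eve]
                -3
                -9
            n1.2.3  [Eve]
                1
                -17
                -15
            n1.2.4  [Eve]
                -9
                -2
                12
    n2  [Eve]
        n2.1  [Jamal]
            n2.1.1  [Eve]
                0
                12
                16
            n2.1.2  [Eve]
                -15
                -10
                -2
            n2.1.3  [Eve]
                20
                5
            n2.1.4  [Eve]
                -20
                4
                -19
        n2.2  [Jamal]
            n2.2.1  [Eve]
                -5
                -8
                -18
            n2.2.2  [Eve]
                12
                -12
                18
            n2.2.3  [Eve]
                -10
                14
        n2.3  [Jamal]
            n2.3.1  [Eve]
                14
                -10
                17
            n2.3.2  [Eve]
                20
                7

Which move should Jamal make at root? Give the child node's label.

n2

n1.1.1 (Eve): max(20, -18) = 20
n1.1.2 (Eve): max(0, 18, -11) = 18
n1.1 (Jamal): min(20, 18) = 18
n1.2.1 (Eve): max(-3, 20, 15) = 20
n1.2.2 (Eve): max(-3, -9) = -3
n1.2.3 (Eve): max(1, -17, -15) = 1
n1.2.4 (Eve): max(-9, -2, 12) = 12
n1.2 (Jamal): min(20, -3, 1, 12) = -3
n1 (Eve): max(18, -3) = 18
n2.1.1 (Eve): max(0, 12, 16) = 16
n2.1.2 (Eve): max(-15, -10, -2) = -2
n2.1.3 (Eve): max(20, 5) = 20
n2.1.4 (Eve): max(-20, 4, -19) = 4
n2.1 (Jamal): min(16, -2, 20, 4) = -2
n2.2.1 (Eve): max(-5, -8, -18) = -5
n2.2.2 (Eve): max(12, -12, 18) = 18
n2.2.3 (Eve): max(-10, 14) = 14
n2.2 (Jamal): min(-5, 18, 14) = -5
n2.3.1 (Eve): max(14, -10, 17) = 17
n2.3.2 (Eve): max(20, 7) = 20
n2.3 (Jamal): min(17, 20) = 17
n2 (Eve): max(-2, -5, 17) = 17
root (Jamal): min(18, 17) = 17
Jamal at root wants the lowest of {n1=18, n2=17}, so chooses n2.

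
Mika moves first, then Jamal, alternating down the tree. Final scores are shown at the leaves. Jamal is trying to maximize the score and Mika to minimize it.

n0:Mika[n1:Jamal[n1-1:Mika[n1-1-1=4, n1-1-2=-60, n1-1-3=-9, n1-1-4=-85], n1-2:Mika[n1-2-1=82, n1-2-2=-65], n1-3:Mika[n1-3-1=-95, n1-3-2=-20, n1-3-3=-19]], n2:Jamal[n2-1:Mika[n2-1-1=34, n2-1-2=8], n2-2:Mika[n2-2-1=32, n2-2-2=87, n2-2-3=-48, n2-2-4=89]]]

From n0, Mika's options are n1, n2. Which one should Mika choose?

n1

n1-1 (Mika): min(4, -60, -9, -85) = -85
n1-2 (Mika): min(82, -65) = -65
n1-3 (Mika): min(-95, -20, -19) = -95
n1 (Jamal): max(-85, -65, -95) = -65
n2-1 (Mika): min(34, 8) = 8
n2-2 (Mika): min(32, 87, -48, 89) = -48
n2 (Jamal): max(8, -48) = 8
n0 (Mika): min(-65, 8) = -65
Mika at n0 wants the lowest of {n1=-65, n2=8}, so chooses n1.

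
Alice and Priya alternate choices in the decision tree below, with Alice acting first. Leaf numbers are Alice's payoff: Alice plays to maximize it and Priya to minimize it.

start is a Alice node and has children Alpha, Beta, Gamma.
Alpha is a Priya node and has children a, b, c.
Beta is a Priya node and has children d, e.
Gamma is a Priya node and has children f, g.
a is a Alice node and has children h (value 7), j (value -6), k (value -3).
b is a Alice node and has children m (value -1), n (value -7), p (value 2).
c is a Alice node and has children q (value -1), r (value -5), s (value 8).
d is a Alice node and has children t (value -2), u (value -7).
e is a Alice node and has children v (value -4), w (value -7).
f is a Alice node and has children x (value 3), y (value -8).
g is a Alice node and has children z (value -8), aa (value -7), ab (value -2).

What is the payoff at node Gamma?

-2

f (Alice): max(3, -8) = 3
g (Alice): max(-8, -7, -2) = -2
Gamma (Priya): min(3, -2) = -2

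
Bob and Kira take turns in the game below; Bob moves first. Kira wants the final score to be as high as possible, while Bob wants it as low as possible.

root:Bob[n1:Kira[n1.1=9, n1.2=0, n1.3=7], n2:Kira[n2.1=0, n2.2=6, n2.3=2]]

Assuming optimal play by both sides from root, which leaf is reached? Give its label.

n2.2

n1 (Kira): max(9, 0, 7) = 9
n2 (Kira): max(0, 6, 2) = 6
root (Bob): min(9, 6) = 6
At root, Bob picks n2 (lowest: 6).
At n2, Kira picks n2.2 (highest: 6).
Terminal value 6.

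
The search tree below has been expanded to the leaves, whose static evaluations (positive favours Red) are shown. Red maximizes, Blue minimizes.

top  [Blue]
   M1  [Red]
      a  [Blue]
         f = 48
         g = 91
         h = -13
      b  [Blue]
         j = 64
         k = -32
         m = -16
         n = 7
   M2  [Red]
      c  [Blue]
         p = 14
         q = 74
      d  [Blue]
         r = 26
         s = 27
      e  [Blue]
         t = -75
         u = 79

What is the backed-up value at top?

a (Blue): min(48, 91, -13) = -13
b (Blue): min(64, -32, -16, 7) = -32
M1 (Red): max(-13, -32) = -13
c (Blue): min(14, 74) = 14
d (Blue): min(26, 27) = 26
e (Blue): min(-75, 79) = -75
M2 (Red): max(14, 26, -75) = 26
top (Blue): min(-13, 26) = -13

-13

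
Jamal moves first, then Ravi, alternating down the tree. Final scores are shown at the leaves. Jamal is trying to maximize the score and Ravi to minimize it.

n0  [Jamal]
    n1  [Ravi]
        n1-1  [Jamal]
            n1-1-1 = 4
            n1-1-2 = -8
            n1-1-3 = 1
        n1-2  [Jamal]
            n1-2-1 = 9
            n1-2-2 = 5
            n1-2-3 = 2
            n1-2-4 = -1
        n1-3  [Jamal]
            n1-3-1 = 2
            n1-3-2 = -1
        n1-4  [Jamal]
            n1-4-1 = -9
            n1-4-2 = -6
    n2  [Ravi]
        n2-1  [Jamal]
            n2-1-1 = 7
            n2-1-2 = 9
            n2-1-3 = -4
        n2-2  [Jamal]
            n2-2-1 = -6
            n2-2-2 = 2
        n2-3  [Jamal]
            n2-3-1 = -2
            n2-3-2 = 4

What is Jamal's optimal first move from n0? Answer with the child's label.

n2

n1-1 (Jamal): max(4, -8, 1) = 4
n1-2 (Jamal): max(9, 5, 2, -1) = 9
n1-3 (Jamal): max(2, -1) = 2
n1-4 (Jamal): max(-9, -6) = -6
n1 (Ravi): min(4, 9, 2, -6) = -6
n2-1 (Jamal): max(7, 9, -4) = 9
n2-2 (Jamal): max(-6, 2) = 2
n2-3 (Jamal): max(-2, 4) = 4
n2 (Ravi): min(9, 2, 4) = 2
n0 (Jamal): max(-6, 2) = 2
Jamal at n0 wants the highest of {n1=-6, n2=2}, so chooses n2.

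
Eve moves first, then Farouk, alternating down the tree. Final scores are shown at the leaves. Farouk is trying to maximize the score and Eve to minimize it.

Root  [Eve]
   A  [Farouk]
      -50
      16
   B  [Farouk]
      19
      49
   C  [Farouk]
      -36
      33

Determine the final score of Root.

A (Farouk): max(-50, 16) = 16
B (Farouk): max(19, 49) = 49
C (Farouk): max(-36, 33) = 33
Root (Eve): min(16, 49, 33) = 16

16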